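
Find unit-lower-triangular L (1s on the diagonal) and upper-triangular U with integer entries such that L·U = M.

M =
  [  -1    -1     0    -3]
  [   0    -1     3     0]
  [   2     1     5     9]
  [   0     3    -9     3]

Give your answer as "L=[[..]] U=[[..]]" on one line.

L=[[1,0,0,0],[0,1,0,0],[-2,1,1,0],[0,-3,0,1]] U=[[-1,-1,0,-3],[0,-1,3,0],[0,0,2,3],[0,0,0,3]]

  r1 -= 0·r0 → [0,-1,3,0]
  r2 -= -2·r0 → [0,-1,5,3]
  r3 -= 0·r0 → [0,3,-9,3]
  r2 -= 1·r1 → [0,0,2,3]
  r3 -= -3·r1 → [0,0,0,3]
  r3 -= 0·r2 → [0,0,0,3]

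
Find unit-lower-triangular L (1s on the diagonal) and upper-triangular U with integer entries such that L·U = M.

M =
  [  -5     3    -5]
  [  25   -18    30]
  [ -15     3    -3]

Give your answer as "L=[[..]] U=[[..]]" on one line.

L=[[1,0,0],[-5,1,0],[3,2,1]] U=[[-5,3,-5],[0,-3,5],[0,0,2]]

  r1 -= -5·r0 → [0,-3,5]
  r2 -= 3·r0 → [0,-6,12]
  r2 -= 2·r1 → [0,0,2]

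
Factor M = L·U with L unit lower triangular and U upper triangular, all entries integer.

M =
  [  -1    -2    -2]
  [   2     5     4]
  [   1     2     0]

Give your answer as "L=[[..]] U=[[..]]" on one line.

L=[[1,0,0],[-2,1,0],[-1,0,1]] U=[[-1,-2,-2],[0,1,0],[0,0,-2]]

  r1 -= -2·r0 → [0,1,0]
  r2 -= -1·r0 → [0,0,-2]
  r2 -= 0·r1 → [0,0,-2]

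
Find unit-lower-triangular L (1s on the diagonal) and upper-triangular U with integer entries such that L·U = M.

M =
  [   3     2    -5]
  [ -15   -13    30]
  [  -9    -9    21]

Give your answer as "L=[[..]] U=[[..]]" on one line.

  r1 -= -5·r0 → [0,-3,5]
  r2 -= -3·r0 → [0,-3,6]
  r2 -= 1·r1 → [0,0,1]

L=[[1,0,0],[-5,1,0],[-3,1,1]] U=[[3,2,-5],[0,-3,5],[0,0,1]]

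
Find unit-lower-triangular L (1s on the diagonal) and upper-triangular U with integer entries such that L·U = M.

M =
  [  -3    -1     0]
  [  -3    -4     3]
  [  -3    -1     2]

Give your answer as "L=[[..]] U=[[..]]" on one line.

L=[[1,0,0],[1,1,0],[1,0,1]] U=[[-3,-1,0],[0,-3,3],[0,0,2]]

  R1 -= 1·R0 → [0,-3,3]
  R2 -= 1·R0 → [0,0,2]
  R2 -= 0·R1 → [0,0,2]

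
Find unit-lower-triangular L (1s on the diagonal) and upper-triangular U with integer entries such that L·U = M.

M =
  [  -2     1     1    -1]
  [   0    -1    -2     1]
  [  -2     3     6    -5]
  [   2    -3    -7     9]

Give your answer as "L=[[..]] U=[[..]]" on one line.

L=[[1,0,0,0],[0,1,0,0],[1,-2,1,0],[-1,2,-2,1]] U=[[-2,1,1,-1],[0,-1,-2,1],[0,0,1,-2],[0,0,0,2]]

  R1 -= 0·R0 → [0,-1,-2,1]
  R2 -= 1·R0 → [0,2,5,-4]
  R3 -= -1·R0 → [0,-2,-6,8]
  R2 -= -2·R1 → [0,0,1,-2]
  R3 -= 2·R1 → [0,0,-2,6]
  R3 -= -2·R2 → [0,0,0,2]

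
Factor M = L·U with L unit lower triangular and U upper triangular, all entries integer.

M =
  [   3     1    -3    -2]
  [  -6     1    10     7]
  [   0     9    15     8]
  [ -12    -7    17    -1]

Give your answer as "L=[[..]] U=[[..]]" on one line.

  r1 -= -2·r0 → [0,3,4,3]
  r2 -= 0·r0 → [0,9,15,8]
  r3 -= -4·r0 → [0,-3,5,-9]
  r2 -= 3·r1 → [0,0,3,-1]
  r3 -= -1·r1 → [0,0,9,-6]
  r3 -= 3·r2 → [0,0,0,-3]

L=[[1,0,0,0],[-2,1,0,0],[0,3,1,0],[-4,-1,3,1]] U=[[3,1,-3,-2],[0,3,4,3],[0,0,3,-1],[0,0,0,-3]]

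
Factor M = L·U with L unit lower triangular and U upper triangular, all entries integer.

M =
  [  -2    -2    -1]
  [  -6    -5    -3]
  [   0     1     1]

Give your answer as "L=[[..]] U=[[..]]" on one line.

  R1 -= 3·R0 → [0,1,0]
  R2 -= 0·R0 → [0,1,1]
  R2 -= 1·R1 → [0,0,1]

L=[[1,0,0],[3,1,0],[0,1,1]] U=[[-2,-2,-1],[0,1,0],[0,0,1]]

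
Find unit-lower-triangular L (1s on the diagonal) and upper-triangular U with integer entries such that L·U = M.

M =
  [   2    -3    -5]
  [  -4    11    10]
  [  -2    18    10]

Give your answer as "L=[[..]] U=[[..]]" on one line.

  R1 -= -2·R0 → [0,5,0]
  R2 -= -1·R0 → [0,15,5]
  R2 -= 3·R1 → [0,0,5]

L=[[1,0,0],[-2,1,0],[-1,3,1]] U=[[2,-3,-5],[0,5,0],[0,0,5]]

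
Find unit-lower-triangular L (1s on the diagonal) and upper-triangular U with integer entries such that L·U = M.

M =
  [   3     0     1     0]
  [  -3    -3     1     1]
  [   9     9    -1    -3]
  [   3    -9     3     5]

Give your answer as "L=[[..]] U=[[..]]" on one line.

L=[[1,0,0,0],[-1,1,0,0],[3,-3,1,0],[1,3,-2,1]] U=[[3,0,1,0],[0,-3,2,1],[0,0,2,0],[0,0,0,2]]

  R1 -= -1·R0 → [0,-3,2,1]
  R2 -= 3·R0 → [0,9,-4,-3]
  R3 -= 1·R0 → [0,-9,2,5]
  R2 -= -3·R1 → [0,0,2,0]
  R3 -= 3·R1 → [0,0,-4,2]
  R3 -= -2·R2 → [0,0,0,2]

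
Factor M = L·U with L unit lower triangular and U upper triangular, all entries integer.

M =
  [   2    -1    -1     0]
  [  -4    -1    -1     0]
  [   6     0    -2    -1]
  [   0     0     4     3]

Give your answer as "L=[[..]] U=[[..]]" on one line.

  R1 -= -2·R0 → [0,-3,-3,0]
  R2 -= 3·R0 → [0,3,1,-1]
  R3 -= 0·R0 → [0,0,4,3]
  R2 -= -1·R1 → [0,0,-2,-1]
  R3 -= 0·R1 → [0,0,4,3]
  R3 -= -2·R2 → [0,0,0,1]

L=[[1,0,0,0],[-2,1,0,0],[3,-1,1,0],[0,0,-2,1]] U=[[2,-1,-1,0],[0,-3,-3,0],[0,0,-2,-1],[0,0,0,1]]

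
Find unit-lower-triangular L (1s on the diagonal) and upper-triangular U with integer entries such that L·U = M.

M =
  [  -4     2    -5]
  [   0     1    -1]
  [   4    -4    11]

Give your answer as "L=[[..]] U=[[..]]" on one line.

  row1 -= 0·row0 → [0,1,-1]
  row2 -= -1·row0 → [0,-2,6]
  row2 -= -2·row1 → [0,0,4]

L=[[1,0,0],[0,1,0],[-1,-2,1]] U=[[-4,2,-5],[0,1,-1],[0,0,4]]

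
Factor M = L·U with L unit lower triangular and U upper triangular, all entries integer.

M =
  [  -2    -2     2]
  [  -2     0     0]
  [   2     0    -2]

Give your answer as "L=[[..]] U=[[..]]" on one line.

  r1 -= 1·r0 → [0,2,-2]
  r2 -= -1·r0 → [0,-2,0]
  r2 -= -1·r1 → [0,0,-2]

L=[[1,0,0],[1,1,0],[-1,-1,1]] U=[[-2,-2,2],[0,2,-2],[0,0,-2]]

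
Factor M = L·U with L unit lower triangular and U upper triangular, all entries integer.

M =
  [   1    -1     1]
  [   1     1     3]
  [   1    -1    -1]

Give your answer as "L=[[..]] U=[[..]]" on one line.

L=[[1,0,0],[1,1,0],[1,0,1]] U=[[1,-1,1],[0,2,2],[0,0,-2]]

  r1 -= 1·r0 → [0,2,2]
  r2 -= 1·r0 → [0,0,-2]
  r2 -= 0·r1 → [0,0,-2]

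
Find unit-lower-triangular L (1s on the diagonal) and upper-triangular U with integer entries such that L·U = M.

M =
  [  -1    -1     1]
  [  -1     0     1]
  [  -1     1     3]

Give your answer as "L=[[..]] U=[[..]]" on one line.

L=[[1,0,0],[1,1,0],[1,2,1]] U=[[-1,-1,1],[0,1,0],[0,0,2]]

  r1 -= 1·r0 → [0,1,0]
  r2 -= 1·r0 → [0,2,2]
  r2 -= 2·r1 → [0,0,2]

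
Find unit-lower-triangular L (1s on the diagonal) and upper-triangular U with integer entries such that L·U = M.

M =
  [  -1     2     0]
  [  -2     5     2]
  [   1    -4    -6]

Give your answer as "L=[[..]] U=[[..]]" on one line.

  r1 -= 2·r0 → [0,1,2]
  r2 -= -1·r0 → [0,-2,-6]
  r2 -= -2·r1 → [0,0,-2]

L=[[1,0,0],[2,1,0],[-1,-2,1]] U=[[-1,2,0],[0,1,2],[0,0,-2]]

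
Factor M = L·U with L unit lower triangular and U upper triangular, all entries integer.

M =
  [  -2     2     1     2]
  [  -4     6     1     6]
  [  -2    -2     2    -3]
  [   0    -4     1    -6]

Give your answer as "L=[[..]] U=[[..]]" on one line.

L=[[1,0,0,0],[2,1,0,0],[1,-2,1,0],[0,-2,1,1]] U=[[-2,2,1,2],[0,2,-1,2],[0,0,-1,-1],[0,0,0,-1]]

  r1 -= 2·r0 → [0,2,-1,2]
  r2 -= 1·r0 → [0,-4,1,-5]
  r3 -= 0·r0 → [0,-4,1,-6]
  r2 -= -2·r1 → [0,0,-1,-1]
  r3 -= -2·r1 → [0,0,-1,-2]
  r3 -= 1·r2 → [0,0,0,-1]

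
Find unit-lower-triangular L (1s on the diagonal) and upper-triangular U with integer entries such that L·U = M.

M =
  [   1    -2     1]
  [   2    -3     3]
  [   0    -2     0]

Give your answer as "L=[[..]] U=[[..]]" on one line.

L=[[1,0,0],[2,1,0],[0,-2,1]] U=[[1,-2,1],[0,1,1],[0,0,2]]

  row1 -= 2·row0 → [0,1,1]
  row2 -= 0·row0 → [0,-2,0]
  row2 -= -2·row1 → [0,0,2]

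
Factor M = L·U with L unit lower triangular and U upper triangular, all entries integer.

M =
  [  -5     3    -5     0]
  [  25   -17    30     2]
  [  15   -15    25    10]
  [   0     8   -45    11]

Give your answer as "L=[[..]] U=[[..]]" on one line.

  r1 -= -5·r0 → [0,-2,5,2]
  r2 -= -3·r0 → [0,-6,10,10]
  r3 -= 0·r0 → [0,8,-45,11]
  r2 -= 3·r1 → [0,0,-5,4]
  r3 -= -4·r1 → [0,0,-25,19]
  r3 -= 5·r2 → [0,0,0,-1]

L=[[1,0,0,0],[-5,1,0,0],[-3,3,1,0],[0,-4,5,1]] U=[[-5,3,-5,0],[0,-2,5,2],[0,0,-5,4],[0,0,0,-1]]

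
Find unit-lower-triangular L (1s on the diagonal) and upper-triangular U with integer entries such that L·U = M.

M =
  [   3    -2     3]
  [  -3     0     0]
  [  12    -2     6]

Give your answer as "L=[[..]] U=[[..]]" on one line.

L=[[1,0,0],[-1,1,0],[4,-3,1]] U=[[3,-2,3],[0,-2,3],[0,0,3]]

  R1 -= -1·R0 → [0,-2,3]
  R2 -= 4·R0 → [0,6,-6]
  R2 -= -3·R1 → [0,0,3]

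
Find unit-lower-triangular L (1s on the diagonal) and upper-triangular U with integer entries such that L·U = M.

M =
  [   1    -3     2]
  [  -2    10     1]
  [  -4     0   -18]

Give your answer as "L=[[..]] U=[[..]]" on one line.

  row1 -= -2·row0 → [0,4,5]
  row2 -= -4·row0 → [0,-12,-10]
  row2 -= -3·row1 → [0,0,5]

L=[[1,0,0],[-2,1,0],[-4,-3,1]] U=[[1,-3,2],[0,4,5],[0,0,5]]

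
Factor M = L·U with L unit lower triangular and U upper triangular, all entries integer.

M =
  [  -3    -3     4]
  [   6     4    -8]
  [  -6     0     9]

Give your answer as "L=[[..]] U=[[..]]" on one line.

L=[[1,0,0],[-2,1,0],[2,-3,1]] U=[[-3,-3,4],[0,-2,0],[0,0,1]]

  R1 -= -2·R0 → [0,-2,0]
  R2 -= 2·R0 → [0,6,1]
  R2 -= -3·R1 → [0,0,1]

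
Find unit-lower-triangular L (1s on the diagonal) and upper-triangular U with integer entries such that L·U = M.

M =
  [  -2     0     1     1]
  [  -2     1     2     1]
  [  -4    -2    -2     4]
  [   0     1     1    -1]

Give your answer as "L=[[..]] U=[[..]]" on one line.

  R1 -= 1·R0 → [0,1,1,0]
  R2 -= 2·R0 → [0,-2,-4,2]
  R3 -= 0·R0 → [0,1,1,-1]
  R2 -= -2·R1 → [0,0,-2,2]
  R3 -= 1·R1 → [0,0,0,-1]
  R3 -= 0·R2 → [0,0,0,-1]

L=[[1,0,0,0],[1,1,0,0],[2,-2,1,0],[0,1,0,1]] U=[[-2,0,1,1],[0,1,1,0],[0,0,-2,2],[0,0,0,-1]]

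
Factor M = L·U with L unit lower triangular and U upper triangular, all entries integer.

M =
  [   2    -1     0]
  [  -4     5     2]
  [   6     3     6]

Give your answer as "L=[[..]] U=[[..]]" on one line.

  row1 -= -2·row0 → [0,3,2]
  row2 -= 3·row0 → [0,6,6]
  row2 -= 2·row1 → [0,0,2]

L=[[1,0,0],[-2,1,0],[3,2,1]] U=[[2,-1,0],[0,3,2],[0,0,2]]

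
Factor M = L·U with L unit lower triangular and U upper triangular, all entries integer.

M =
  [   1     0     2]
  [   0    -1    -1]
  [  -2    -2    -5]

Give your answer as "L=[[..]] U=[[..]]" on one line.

L=[[1,0,0],[0,1,0],[-2,2,1]] U=[[1,0,2],[0,-1,-1],[0,0,1]]

  R1 -= 0·R0 → [0,-1,-1]
  R2 -= -2·R0 → [0,-2,-1]
  R2 -= 2·R1 → [0,0,1]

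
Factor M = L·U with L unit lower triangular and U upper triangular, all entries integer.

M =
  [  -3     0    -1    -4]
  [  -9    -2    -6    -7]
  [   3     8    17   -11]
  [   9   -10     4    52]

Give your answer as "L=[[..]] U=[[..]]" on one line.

L=[[1,0,0,0],[3,1,0,0],[-1,-4,1,0],[-3,5,4,1]] U=[[-3,0,-1,-4],[0,-2,-3,5],[0,0,4,5],[0,0,0,-5]]

  R1 -= 3·R0 → [0,-2,-3,5]
  R2 -= -1·R0 → [0,8,16,-15]
  R3 -= -3·R0 → [0,-10,1,40]
  R2 -= -4·R1 → [0,0,4,5]
  R3 -= 5·R1 → [0,0,16,15]
  R3 -= 4·R2 → [0,0,0,-5]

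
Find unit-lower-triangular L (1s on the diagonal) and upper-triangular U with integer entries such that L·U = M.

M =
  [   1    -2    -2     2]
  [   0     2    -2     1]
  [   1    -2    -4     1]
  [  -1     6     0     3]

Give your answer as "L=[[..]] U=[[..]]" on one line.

L=[[1,0,0,0],[0,1,0,0],[1,0,1,0],[-1,2,-1,1]] U=[[1,-2,-2,2],[0,2,-2,1],[0,0,-2,-1],[0,0,0,2]]

  r1 -= 0·r0 → [0,2,-2,1]
  r2 -= 1·r0 → [0,0,-2,-1]
  r3 -= -1·r0 → [0,4,-2,5]
  r2 -= 0·r1 → [0,0,-2,-1]
  r3 -= 2·r1 → [0,0,2,3]
  r3 -= -1·r2 → [0,0,0,2]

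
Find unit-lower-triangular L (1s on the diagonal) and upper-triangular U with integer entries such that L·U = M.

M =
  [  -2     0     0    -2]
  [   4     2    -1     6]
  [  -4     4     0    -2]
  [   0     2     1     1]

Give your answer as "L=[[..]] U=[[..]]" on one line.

L=[[1,0,0,0],[-2,1,0,0],[2,2,1,0],[0,1,1,1]] U=[[-2,0,0,-2],[0,2,-1,2],[0,0,2,-2],[0,0,0,1]]

  R1 -= -2·R0 → [0,2,-1,2]
  R2 -= 2·R0 → [0,4,0,2]
  R3 -= 0·R0 → [0,2,1,1]
  R2 -= 2·R1 → [0,0,2,-2]
  R3 -= 1·R1 → [0,0,2,-1]
  R3 -= 1·R2 → [0,0,0,1]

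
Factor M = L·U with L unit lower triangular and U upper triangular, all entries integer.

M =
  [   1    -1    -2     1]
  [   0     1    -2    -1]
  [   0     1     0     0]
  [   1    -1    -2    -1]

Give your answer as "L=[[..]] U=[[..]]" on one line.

  row1 -= 0·row0 → [0,1,-2,-1]
  row2 -= 0·row0 → [0,1,0,0]
  row3 -= 1·row0 → [0,0,0,-2]
  row2 -= 1·row1 → [0,0,2,1]
  row3 -= 0·row1 → [0,0,0,-2]
  row3 -= 0·row2 → [0,0,0,-2]

L=[[1,0,0,0],[0,1,0,0],[0,1,1,0],[1,0,0,1]] U=[[1,-1,-2,1],[0,1,-2,-1],[0,0,2,1],[0,0,0,-2]]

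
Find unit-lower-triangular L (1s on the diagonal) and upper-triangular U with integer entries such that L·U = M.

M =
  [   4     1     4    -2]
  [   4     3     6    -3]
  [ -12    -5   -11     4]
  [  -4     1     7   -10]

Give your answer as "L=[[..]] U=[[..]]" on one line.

  R1 -= 1·R0 → [0,2,2,-1]
  R2 -= -3·R0 → [0,-2,1,-2]
  R3 -= -1·R0 → [0,2,11,-12]
  R2 -= -1·R1 → [0,0,3,-3]
  R3 -= 1·R1 → [0,0,9,-11]
  R3 -= 3·R2 → [0,0,0,-2]

L=[[1,0,0,0],[1,1,0,0],[-3,-1,1,0],[-1,1,3,1]] U=[[4,1,4,-2],[0,2,2,-1],[0,0,3,-3],[0,0,0,-2]]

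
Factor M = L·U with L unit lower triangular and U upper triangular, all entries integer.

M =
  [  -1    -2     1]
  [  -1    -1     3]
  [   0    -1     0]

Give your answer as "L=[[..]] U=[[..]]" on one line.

L=[[1,0,0],[1,1,0],[0,-1,1]] U=[[-1,-2,1],[0,1,2],[0,0,2]]

  R1 -= 1·R0 → [0,1,2]
  R2 -= 0·R0 → [0,-1,0]
  R2 -= -1·R1 → [0,0,2]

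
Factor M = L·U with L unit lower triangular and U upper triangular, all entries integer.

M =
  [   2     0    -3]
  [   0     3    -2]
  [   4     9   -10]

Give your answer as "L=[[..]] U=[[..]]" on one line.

L=[[1,0,0],[0,1,0],[2,3,1]] U=[[2,0,-3],[0,3,-2],[0,0,2]]

  row1 -= 0·row0 → [0,3,-2]
  row2 -= 2·row0 → [0,9,-4]
  row2 -= 3·row1 → [0,0,2]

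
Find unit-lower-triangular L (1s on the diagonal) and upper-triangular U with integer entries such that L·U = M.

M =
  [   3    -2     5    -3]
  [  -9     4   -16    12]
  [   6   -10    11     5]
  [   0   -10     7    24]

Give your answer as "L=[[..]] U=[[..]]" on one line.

  row1 -= -3·row0 → [0,-2,-1,3]
  row2 -= 2·row0 → [0,-6,1,11]
  row3 -= 0·row0 → [0,-10,7,24]
  row2 -= 3·row1 → [0,0,4,2]
  row3 -= 5·row1 → [0,0,12,9]
  row3 -= 3·row2 → [0,0,0,3]

L=[[1,0,0,0],[-3,1,0,0],[2,3,1,0],[0,5,3,1]] U=[[3,-2,5,-3],[0,-2,-1,3],[0,0,4,2],[0,0,0,3]]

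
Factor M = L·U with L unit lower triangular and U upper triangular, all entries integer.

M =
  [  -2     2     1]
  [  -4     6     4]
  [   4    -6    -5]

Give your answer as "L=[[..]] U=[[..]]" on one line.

L=[[1,0,0],[2,1,0],[-2,-1,1]] U=[[-2,2,1],[0,2,2],[0,0,-1]]

  row1 -= 2·row0 → [0,2,2]
  row2 -= -2·row0 → [0,-2,-3]
  row2 -= -1·row1 → [0,0,-1]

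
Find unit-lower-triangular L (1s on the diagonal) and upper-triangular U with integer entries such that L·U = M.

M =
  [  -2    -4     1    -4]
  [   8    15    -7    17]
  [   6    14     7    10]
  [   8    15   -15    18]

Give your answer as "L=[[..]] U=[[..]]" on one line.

  R1 -= -4·R0 → [0,-1,-3,1]
  R2 -= -3·R0 → [0,2,10,-2]
  R3 -= -4·R0 → [0,-1,-11,2]
  R2 -= -2·R1 → [0,0,4,0]
  R3 -= 1·R1 → [0,0,-8,1]
  R3 -= -2·R2 → [0,0,0,1]

L=[[1,0,0,0],[-4,1,0,0],[-3,-2,1,0],[-4,1,-2,1]] U=[[-2,-4,1,-4],[0,-1,-3,1],[0,0,4,0],[0,0,0,1]]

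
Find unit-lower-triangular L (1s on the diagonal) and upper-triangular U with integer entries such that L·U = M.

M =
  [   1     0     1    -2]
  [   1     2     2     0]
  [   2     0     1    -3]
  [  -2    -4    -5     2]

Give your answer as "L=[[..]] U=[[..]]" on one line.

L=[[1,0,0,0],[1,1,0,0],[2,0,1,0],[-2,-2,1,1]] U=[[1,0,1,-2],[0,2,1,2],[0,0,-1,1],[0,0,0,1]]

  row1 -= 1·row0 → [0,2,1,2]
  row2 -= 2·row0 → [0,0,-1,1]
  row3 -= -2·row0 → [0,-4,-3,-2]
  row2 -= 0·row1 → [0,0,-1,1]
  row3 -= -2·row1 → [0,0,-1,2]
  row3 -= 1·row2 → [0,0,0,1]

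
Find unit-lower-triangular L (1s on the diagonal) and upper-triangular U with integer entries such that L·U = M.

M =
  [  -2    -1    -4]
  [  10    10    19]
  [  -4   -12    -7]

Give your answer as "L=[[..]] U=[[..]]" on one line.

L=[[1,0,0],[-5,1,0],[2,-2,1]] U=[[-2,-1,-4],[0,5,-1],[0,0,-1]]

  R1 -= -5·R0 → [0,5,-1]
  R2 -= 2·R0 → [0,-10,1]
  R2 -= -2·R1 → [0,0,-1]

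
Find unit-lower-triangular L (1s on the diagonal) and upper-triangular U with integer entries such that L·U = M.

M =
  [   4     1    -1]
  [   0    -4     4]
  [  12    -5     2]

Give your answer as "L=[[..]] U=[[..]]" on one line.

  R1 -= 0·R0 → [0,-4,4]
  R2 -= 3·R0 → [0,-8,5]
  R2 -= 2·R1 → [0,0,-3]

L=[[1,0,0],[0,1,0],[3,2,1]] U=[[4,1,-1],[0,-4,4],[0,0,-3]]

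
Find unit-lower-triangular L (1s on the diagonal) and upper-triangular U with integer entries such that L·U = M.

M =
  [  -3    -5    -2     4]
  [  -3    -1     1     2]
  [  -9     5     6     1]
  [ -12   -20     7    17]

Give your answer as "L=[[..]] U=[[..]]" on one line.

L=[[1,0,0,0],[1,1,0,0],[3,5,1,0],[4,0,-5,1]] U=[[-3,-5,-2,4],[0,4,3,-2],[0,0,-3,-1],[0,0,0,-4]]

  row1 -= 1·row0 → [0,4,3,-2]
  row2 -= 3·row0 → [0,20,12,-11]
  row3 -= 4·row0 → [0,0,15,1]
  row2 -= 5·row1 → [0,0,-3,-1]
  row3 -= 0·row1 → [0,0,15,1]
  row3 -= -5·row2 → [0,0,0,-4]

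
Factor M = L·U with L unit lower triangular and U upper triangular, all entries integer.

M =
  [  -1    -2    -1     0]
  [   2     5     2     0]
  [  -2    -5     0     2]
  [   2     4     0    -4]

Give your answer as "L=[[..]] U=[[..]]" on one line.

L=[[1,0,0,0],[-2,1,0,0],[2,-1,1,0],[-2,0,-1,1]] U=[[-1,-2,-1,0],[0,1,0,0],[0,0,2,2],[0,0,0,-2]]

  R1 -= -2·R0 → [0,1,0,0]
  R2 -= 2·R0 → [0,-1,2,2]
  R3 -= -2·R0 → [0,0,-2,-4]
  R2 -= -1·R1 → [0,0,2,2]
  R3 -= 0·R1 → [0,0,-2,-4]
  R3 -= -1·R2 → [0,0,0,-2]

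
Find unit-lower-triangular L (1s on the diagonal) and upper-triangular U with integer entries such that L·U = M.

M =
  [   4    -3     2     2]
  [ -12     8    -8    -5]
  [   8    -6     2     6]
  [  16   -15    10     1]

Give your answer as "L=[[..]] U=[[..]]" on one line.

L=[[1,0,0,0],[-3,1,0,0],[2,0,1,0],[4,3,-4,1]] U=[[4,-3,2,2],[0,-1,-2,1],[0,0,-2,2],[0,0,0,-2]]

  R1 -= -3·R0 → [0,-1,-2,1]
  R2 -= 2·R0 → [0,0,-2,2]
  R3 -= 4·R0 → [0,-3,2,-7]
  R2 -= 0·R1 → [0,0,-2,2]
  R3 -= 3·R1 → [0,0,8,-10]
  R3 -= -4·R2 → [0,0,0,-2]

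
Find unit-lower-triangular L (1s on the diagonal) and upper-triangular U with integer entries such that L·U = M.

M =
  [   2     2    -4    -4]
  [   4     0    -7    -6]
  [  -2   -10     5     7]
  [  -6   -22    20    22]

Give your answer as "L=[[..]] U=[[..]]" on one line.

L=[[1,0,0,0],[2,1,0,0],[-1,2,1,0],[-3,4,-4,1]] U=[[2,2,-4,-4],[0,-4,1,2],[0,0,-1,-1],[0,0,0,-2]]

  R1 -= 2·R0 → [0,-4,1,2]
  R2 -= -1·R0 → [0,-8,1,3]
  R3 -= -3·R0 → [0,-16,8,10]
  R2 -= 2·R1 → [0,0,-1,-1]
  R3 -= 4·R1 → [0,0,4,2]
  R3 -= -4·R2 → [0,0,0,-2]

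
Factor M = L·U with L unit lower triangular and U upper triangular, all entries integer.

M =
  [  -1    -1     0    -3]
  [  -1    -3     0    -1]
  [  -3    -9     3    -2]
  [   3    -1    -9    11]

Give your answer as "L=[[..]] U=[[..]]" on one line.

L=[[1,0,0,0],[1,1,0,0],[3,3,1,0],[-3,2,-3,1]] U=[[-1,-1,0,-3],[0,-2,0,2],[0,0,3,1],[0,0,0,1]]

  R1 -= 1·R0 → [0,-2,0,2]
  R2 -= 3·R0 → [0,-6,3,7]
  R3 -= -3·R0 → [0,-4,-9,2]
  R2 -= 3·R1 → [0,0,3,1]
  R3 -= 2·R1 → [0,0,-9,-2]
  R3 -= -3·R2 → [0,0,0,1]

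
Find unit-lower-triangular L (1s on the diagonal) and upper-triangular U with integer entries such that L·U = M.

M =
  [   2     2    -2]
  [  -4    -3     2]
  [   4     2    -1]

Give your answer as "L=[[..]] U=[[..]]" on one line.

  row1 -= -2·row0 → [0,1,-2]
  row2 -= 2·row0 → [0,-2,3]
  row2 -= -2·row1 → [0,0,-1]

L=[[1,0,0],[-2,1,0],[2,-2,1]] U=[[2,2,-2],[0,1,-2],[0,0,-1]]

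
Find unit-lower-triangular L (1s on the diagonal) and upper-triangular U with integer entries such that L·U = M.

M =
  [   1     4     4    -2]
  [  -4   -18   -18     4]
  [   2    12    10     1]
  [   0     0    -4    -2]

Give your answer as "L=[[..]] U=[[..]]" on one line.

L=[[1,0,0,0],[-4,1,0,0],[2,-2,1,0],[0,0,2,1]] U=[[1,4,4,-2],[0,-2,-2,-4],[0,0,-2,-3],[0,0,0,4]]

  r1 -= -4·r0 → [0,-2,-2,-4]
  r2 -= 2·r0 → [0,4,2,5]
  r3 -= 0·r0 → [0,0,-4,-2]
  r2 -= -2·r1 → [0,0,-2,-3]
  r3 -= 0·r1 → [0,0,-4,-2]
  r3 -= 2·r2 → [0,0,0,4]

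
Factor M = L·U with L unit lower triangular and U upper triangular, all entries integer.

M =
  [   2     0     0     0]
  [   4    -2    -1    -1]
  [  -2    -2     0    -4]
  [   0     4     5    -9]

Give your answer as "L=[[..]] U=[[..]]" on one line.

L=[[1,0,0,0],[2,1,0,0],[-1,1,1,0],[0,-2,3,1]] U=[[2,0,0,0],[0,-2,-1,-1],[0,0,1,-3],[0,0,0,-2]]

  r1 -= 2·r0 → [0,-2,-1,-1]
  r2 -= -1·r0 → [0,-2,0,-4]
  r3 -= 0·r0 → [0,4,5,-9]
  r2 -= 1·r1 → [0,0,1,-3]
  r3 -= -2·r1 → [0,0,3,-11]
  r3 -= 3·r2 → [0,0,0,-2]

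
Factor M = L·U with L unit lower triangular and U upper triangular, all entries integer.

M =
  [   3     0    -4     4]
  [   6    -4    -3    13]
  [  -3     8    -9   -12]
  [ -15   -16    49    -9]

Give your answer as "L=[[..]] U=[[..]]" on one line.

  row1 -= 2·row0 → [0,-4,5,5]
  row2 -= -1·row0 → [0,8,-13,-8]
  row3 -= -5·row0 → [0,-16,29,11]
  row2 -= -2·row1 → [0,0,-3,2]
  row3 -= 4·row1 → [0,0,9,-9]
  row3 -= -3·row2 → [0,0,0,-3]

L=[[1,0,0,0],[2,1,0,0],[-1,-2,1,0],[-5,4,-3,1]] U=[[3,0,-4,4],[0,-4,5,5],[0,0,-3,2],[0,0,0,-3]]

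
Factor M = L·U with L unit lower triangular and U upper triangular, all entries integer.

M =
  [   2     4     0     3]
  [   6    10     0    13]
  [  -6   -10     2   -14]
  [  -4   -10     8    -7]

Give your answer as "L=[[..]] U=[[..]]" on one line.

  r1 -= 3·r0 → [0,-2,0,4]
  r2 -= -3·r0 → [0,2,2,-5]
  r3 -= -2·r0 → [0,-2,8,-1]
  r2 -= -1·r1 → [0,0,2,-1]
  r3 -= 1·r1 → [0,0,8,-5]
  r3 -= 4·r2 → [0,0,0,-1]

L=[[1,0,0,0],[3,1,0,0],[-3,-1,1,0],[-2,1,4,1]] U=[[2,4,0,3],[0,-2,0,4],[0,0,2,-1],[0,0,0,-1]]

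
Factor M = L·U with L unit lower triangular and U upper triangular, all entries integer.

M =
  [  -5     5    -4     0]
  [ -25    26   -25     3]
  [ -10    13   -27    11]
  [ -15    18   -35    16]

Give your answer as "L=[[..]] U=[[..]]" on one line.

  R1 -= 5·R0 → [0,1,-5,3]
  R2 -= 2·R0 → [0,3,-19,11]
  R3 -= 3·R0 → [0,3,-23,16]
  R2 -= 3·R1 → [0,0,-4,2]
  R3 -= 3·R1 → [0,0,-8,7]
  R3 -= 2·R2 → [0,0,0,3]

L=[[1,0,0,0],[5,1,0,0],[2,3,1,0],[3,3,2,1]] U=[[-5,5,-4,0],[0,1,-5,3],[0,0,-4,2],[0,0,0,3]]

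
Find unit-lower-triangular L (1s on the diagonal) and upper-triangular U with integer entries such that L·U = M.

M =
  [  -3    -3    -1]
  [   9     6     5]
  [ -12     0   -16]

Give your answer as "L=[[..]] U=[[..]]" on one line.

  R1 -= -3·R0 → [0,-3,2]
  R2 -= 4·R0 → [0,12,-12]
  R2 -= -4·R1 → [0,0,-4]

L=[[1,0,0],[-3,1,0],[4,-4,1]] U=[[-3,-3,-1],[0,-3,2],[0,0,-4]]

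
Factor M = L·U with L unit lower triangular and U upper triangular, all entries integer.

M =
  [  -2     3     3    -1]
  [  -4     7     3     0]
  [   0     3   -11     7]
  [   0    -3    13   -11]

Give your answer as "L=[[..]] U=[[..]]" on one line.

L=[[1,0,0,0],[2,1,0,0],[0,3,1,0],[0,-3,-2,1]] U=[[-2,3,3,-1],[0,1,-3,2],[0,0,-2,1],[0,0,0,-3]]

  row1 -= 2·row0 → [0,1,-3,2]
  row2 -= 0·row0 → [0,3,-11,7]
  row3 -= 0·row0 → [0,-3,13,-11]
  row2 -= 3·row1 → [0,0,-2,1]
  row3 -= -3·row1 → [0,0,4,-5]
  row3 -= -2·row2 → [0,0,0,-3]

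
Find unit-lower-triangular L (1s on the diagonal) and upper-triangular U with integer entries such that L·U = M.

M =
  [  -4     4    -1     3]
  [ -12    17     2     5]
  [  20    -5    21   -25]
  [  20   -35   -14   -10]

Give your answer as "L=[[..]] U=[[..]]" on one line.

L=[[1,0,0,0],[3,1,0,0],[-5,3,1,0],[-5,-3,-4,1]] U=[[-4,4,-1,3],[0,5,5,-4],[0,0,1,2],[0,0,0,1]]

  r1 -= 3·r0 → [0,5,5,-4]
  r2 -= -5·r0 → [0,15,16,-10]
  r3 -= -5·r0 → [0,-15,-19,5]
  r2 -= 3·r1 → [0,0,1,2]
  r3 -= -3·r1 → [0,0,-4,-7]
  r3 -= -4·r2 → [0,0,0,1]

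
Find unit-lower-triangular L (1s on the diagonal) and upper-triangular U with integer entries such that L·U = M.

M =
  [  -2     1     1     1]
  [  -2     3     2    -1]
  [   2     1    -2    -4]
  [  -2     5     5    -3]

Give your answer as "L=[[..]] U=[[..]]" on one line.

L=[[1,0,0,0],[1,1,0,0],[-1,1,1,0],[1,2,-1,1]] U=[[-2,1,1,1],[0,2,1,-2],[0,0,-2,-1],[0,0,0,-1]]

  row1 -= 1·row0 → [0,2,1,-2]
  row2 -= -1·row0 → [0,2,-1,-3]
  row3 -= 1·row0 → [0,4,4,-4]
  row2 -= 1·row1 → [0,0,-2,-1]
  row3 -= 2·row1 → [0,0,2,0]
  row3 -= -1·row2 → [0,0,0,-1]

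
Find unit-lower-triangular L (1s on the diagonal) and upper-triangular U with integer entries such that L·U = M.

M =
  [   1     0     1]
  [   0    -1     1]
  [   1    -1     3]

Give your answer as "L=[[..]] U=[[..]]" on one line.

L=[[1,0,0],[0,1,0],[1,1,1]] U=[[1,0,1],[0,-1,1],[0,0,1]]

  R1 -= 0·R0 → [0,-1,1]
  R2 -= 1·R0 → [0,-1,2]
  R2 -= 1·R1 → [0,0,1]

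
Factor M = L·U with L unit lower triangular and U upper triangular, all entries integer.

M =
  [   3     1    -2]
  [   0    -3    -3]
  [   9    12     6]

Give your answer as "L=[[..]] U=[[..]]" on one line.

  row1 -= 0·row0 → [0,-3,-3]
  row2 -= 3·row0 → [0,9,12]
  row2 -= -3·row1 → [0,0,3]

L=[[1,0,0],[0,1,0],[3,-3,1]] U=[[3,1,-2],[0,-3,-3],[0,0,3]]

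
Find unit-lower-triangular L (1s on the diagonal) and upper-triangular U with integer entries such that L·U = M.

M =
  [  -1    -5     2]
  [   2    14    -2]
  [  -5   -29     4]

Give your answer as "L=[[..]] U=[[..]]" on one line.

L=[[1,0,0],[-2,1,0],[5,-1,1]] U=[[-1,-5,2],[0,4,2],[0,0,-4]]

  row1 -= -2·row0 → [0,4,2]
  row2 -= 5·row0 → [0,-4,-6]
  row2 -= -1·row1 → [0,0,-4]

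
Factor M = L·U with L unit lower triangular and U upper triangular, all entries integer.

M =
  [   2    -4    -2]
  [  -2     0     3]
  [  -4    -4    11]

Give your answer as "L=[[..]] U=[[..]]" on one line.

  row1 -= -1·row0 → [0,-4,1]
  row2 -= -2·row0 → [0,-12,7]
  row2 -= 3·row1 → [0,0,4]

L=[[1,0,0],[-1,1,0],[-2,3,1]] U=[[2,-4,-2],[0,-4,1],[0,0,4]]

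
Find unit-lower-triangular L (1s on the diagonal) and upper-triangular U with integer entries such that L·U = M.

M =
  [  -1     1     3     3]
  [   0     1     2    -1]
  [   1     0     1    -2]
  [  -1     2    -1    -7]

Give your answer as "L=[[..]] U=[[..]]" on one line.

L=[[1,0,0,0],[0,1,0,0],[-1,1,1,0],[1,1,-3,1]] U=[[-1,1,3,3],[0,1,2,-1],[0,0,2,2],[0,0,0,-3]]

  row1 -= 0·row0 → [0,1,2,-1]
  row2 -= -1·row0 → [0,1,4,1]
  row3 -= 1·row0 → [0,1,-4,-10]
  row2 -= 1·row1 → [0,0,2,2]
  row3 -= 1·row1 → [0,0,-6,-9]
  row3 -= -3·row2 → [0,0,0,-3]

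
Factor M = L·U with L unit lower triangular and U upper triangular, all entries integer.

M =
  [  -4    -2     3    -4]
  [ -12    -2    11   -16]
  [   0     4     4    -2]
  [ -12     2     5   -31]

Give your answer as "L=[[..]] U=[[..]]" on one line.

  row1 -= 3·row0 → [0,4,2,-4]
  row2 -= 0·row0 → [0,4,4,-2]
  row3 -= 3·row0 → [0,8,-4,-19]
  row2 -= 1·row1 → [0,0,2,2]
  row3 -= 2·row1 → [0,0,-8,-11]
  row3 -= -4·row2 → [0,0,0,-3]

L=[[1,0,0,0],[3,1,0,0],[0,1,1,0],[3,2,-4,1]] U=[[-4,-2,3,-4],[0,4,2,-4],[0,0,2,2],[0,0,0,-3]]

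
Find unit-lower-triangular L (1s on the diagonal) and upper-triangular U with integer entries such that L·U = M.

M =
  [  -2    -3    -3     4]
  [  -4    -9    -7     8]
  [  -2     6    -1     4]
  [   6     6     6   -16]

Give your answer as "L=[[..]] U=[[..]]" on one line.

  R1 -= 2·R0 → [0,-3,-1,0]
  R2 -= 1·R0 → [0,9,2,0]
  R3 -= -3·R0 → [0,-3,-3,-4]
  R2 -= -3·R1 → [0,0,-1,0]
  R3 -= 1·R1 → [0,0,-2,-4]
  R3 -= 2·R2 → [0,0,0,-4]

L=[[1,0,0,0],[2,1,0,0],[1,-3,1,0],[-3,1,2,1]] U=[[-2,-3,-3,4],[0,-3,-1,0],[0,0,-1,0],[0,0,0,-4]]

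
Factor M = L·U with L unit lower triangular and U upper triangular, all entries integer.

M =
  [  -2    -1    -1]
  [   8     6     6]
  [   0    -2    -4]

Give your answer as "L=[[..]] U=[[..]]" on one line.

L=[[1,0,0],[-4,1,0],[0,-1,1]] U=[[-2,-1,-1],[0,2,2],[0,0,-2]]

  r1 -= -4·r0 → [0,2,2]
  r2 -= 0·r0 → [0,-2,-4]
  r2 -= -1·r1 → [0,0,-2]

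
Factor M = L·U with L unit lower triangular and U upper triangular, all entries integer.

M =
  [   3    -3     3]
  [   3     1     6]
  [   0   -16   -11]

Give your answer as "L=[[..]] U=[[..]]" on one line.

  row1 -= 1·row0 → [0,4,3]
  row2 -= 0·row0 → [0,-16,-11]
  row2 -= -4·row1 → [0,0,1]

L=[[1,0,0],[1,1,0],[0,-4,1]] U=[[3,-3,3],[0,4,3],[0,0,1]]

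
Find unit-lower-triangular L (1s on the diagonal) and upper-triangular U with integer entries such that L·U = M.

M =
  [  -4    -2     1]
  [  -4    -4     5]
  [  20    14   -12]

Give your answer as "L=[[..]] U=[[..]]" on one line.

L=[[1,0,0],[1,1,0],[-5,-2,1]] U=[[-4,-2,1],[0,-2,4],[0,0,1]]

  r1 -= 1·r0 → [0,-2,4]
  r2 -= -5·r0 → [0,4,-7]
  r2 -= -2·r1 → [0,0,1]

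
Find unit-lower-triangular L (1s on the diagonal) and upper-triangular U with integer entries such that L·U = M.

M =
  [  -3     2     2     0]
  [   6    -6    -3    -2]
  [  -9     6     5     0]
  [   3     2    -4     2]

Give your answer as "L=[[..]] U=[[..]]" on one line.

  r1 -= -2·r0 → [0,-2,1,-2]
  r2 -= 3·r0 → [0,0,-1,0]
  r3 -= -1·r0 → [0,4,-2,2]
  r2 -= 0·r1 → [0,0,-1,0]
  r3 -= -2·r1 → [0,0,0,-2]
  r3 -= 0·r2 → [0,0,0,-2]

L=[[1,0,0,0],[-2,1,0,0],[3,0,1,0],[-1,-2,0,1]] U=[[-3,2,2,0],[0,-2,1,-2],[0,0,-1,0],[0,0,0,-2]]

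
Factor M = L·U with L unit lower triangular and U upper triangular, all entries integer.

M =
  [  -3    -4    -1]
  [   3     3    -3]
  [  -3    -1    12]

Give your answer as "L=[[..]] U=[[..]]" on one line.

  R1 -= -1·R0 → [0,-1,-4]
  R2 -= 1·R0 → [0,3,13]
  R2 -= -3·R1 → [0,0,1]

L=[[1,0,0],[-1,1,0],[1,-3,1]] U=[[-3,-4,-1],[0,-1,-4],[0,0,1]]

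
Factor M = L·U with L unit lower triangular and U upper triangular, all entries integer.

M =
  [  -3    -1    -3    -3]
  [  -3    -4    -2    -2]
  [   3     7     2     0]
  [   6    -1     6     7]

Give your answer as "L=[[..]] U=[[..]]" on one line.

L=[[1,0,0,0],[1,1,0,0],[-1,-2,1,0],[-2,1,-1,1]] U=[[-3,-1,-3,-3],[0,-3,1,1],[0,0,1,-1],[0,0,0,-1]]

  R1 -= 1·R0 → [0,-3,1,1]
  R2 -= -1·R0 → [0,6,-1,-3]
  R3 -= -2·R0 → [0,-3,0,1]
  R2 -= -2·R1 → [0,0,1,-1]
  R3 -= 1·R1 → [0,0,-1,0]
  R3 -= -1·R2 → [0,0,0,-1]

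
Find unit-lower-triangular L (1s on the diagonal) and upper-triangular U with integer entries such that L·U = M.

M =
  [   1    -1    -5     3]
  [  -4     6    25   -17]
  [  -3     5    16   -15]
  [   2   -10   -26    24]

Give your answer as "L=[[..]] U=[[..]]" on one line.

L=[[1,0,0,0],[-4,1,0,0],[-3,1,1,0],[2,-4,-1,1]] U=[[1,-1,-5,3],[0,2,5,-5],[0,0,-4,-1],[0,0,0,-3]]

  row1 -= -4·row0 → [0,2,5,-5]
  row2 -= -3·row0 → [0,2,1,-6]
  row3 -= 2·row0 → [0,-8,-16,18]
  row2 -= 1·row1 → [0,0,-4,-1]
  row3 -= -4·row1 → [0,0,4,-2]
  row3 -= -1·row2 → [0,0,0,-3]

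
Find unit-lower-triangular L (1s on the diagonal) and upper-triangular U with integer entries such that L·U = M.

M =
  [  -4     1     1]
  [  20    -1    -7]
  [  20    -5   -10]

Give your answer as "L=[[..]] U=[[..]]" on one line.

L=[[1,0,0],[-5,1,0],[-5,0,1]] U=[[-4,1,1],[0,4,-2],[0,0,-5]]

  R1 -= -5·R0 → [0,4,-2]
  R2 -= -5·R0 → [0,0,-5]
  R2 -= 0·R1 → [0,0,-5]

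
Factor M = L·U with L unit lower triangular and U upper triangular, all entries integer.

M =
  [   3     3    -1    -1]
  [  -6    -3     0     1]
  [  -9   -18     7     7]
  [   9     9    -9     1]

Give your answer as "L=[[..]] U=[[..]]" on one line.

L=[[1,0,0,0],[-2,1,0,0],[-3,-3,1,0],[3,0,3,1]] U=[[3,3,-1,-1],[0,3,-2,-1],[0,0,-2,1],[0,0,0,1]]

  row1 -= -2·row0 → [0,3,-2,-1]
  row2 -= -3·row0 → [0,-9,4,4]
  row3 -= 3·row0 → [0,0,-6,4]
  row2 -= -3·row1 → [0,0,-2,1]
  row3 -= 0·row1 → [0,0,-6,4]
  row3 -= 3·row2 → [0,0,0,1]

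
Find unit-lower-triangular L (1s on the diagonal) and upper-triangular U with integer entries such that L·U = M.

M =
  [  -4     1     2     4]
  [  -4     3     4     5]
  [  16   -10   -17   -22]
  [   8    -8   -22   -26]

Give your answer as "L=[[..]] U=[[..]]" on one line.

  r1 -= 1·r0 → [0,2,2,1]
  r2 -= -4·r0 → [0,-6,-9,-6]
  r3 -= -2·r0 → [0,-6,-18,-18]
  r2 -= -3·r1 → [0,0,-3,-3]
  r3 -= -3·r1 → [0,0,-12,-15]
  r3 -= 4·r2 → [0,0,0,-3]

L=[[1,0,0,0],[1,1,0,0],[-4,-3,1,0],[-2,-3,4,1]] U=[[-4,1,2,4],[0,2,2,1],[0,0,-3,-3],[0,0,0,-3]]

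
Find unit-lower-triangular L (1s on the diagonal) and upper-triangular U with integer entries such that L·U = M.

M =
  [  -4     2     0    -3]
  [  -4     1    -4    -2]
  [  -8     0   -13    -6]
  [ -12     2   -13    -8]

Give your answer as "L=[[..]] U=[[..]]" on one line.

L=[[1,0,0,0],[1,1,0,0],[2,4,1,0],[3,4,1,1]] U=[[-4,2,0,-3],[0,-1,-4,1],[0,0,3,-4],[0,0,0,1]]

  row1 -= 1·row0 → [0,-1,-4,1]
  row2 -= 2·row0 → [0,-4,-13,0]
  row3 -= 3·row0 → [0,-4,-13,1]
  row2 -= 4·row1 → [0,0,3,-4]
  row3 -= 4·row1 → [0,0,3,-3]
  row3 -= 1·row2 → [0,0,0,1]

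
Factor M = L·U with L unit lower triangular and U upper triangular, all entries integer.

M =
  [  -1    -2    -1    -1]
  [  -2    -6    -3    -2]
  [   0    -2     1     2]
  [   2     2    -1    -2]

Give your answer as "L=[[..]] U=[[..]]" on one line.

  R1 -= 2·R0 → [0,-2,-1,0]
  R2 -= 0·R0 → [0,-2,1,2]
  R3 -= -2·R0 → [0,-2,-3,-4]
  R2 -= 1·R1 → [0,0,2,2]
  R3 -= 1·R1 → [0,0,-2,-4]
  R3 -= -1·R2 → [0,0,0,-2]

L=[[1,0,0,0],[2,1,0,0],[0,1,1,0],[-2,1,-1,1]] U=[[-1,-2,-1,-1],[0,-2,-1,0],[0,0,2,2],[0,0,0,-2]]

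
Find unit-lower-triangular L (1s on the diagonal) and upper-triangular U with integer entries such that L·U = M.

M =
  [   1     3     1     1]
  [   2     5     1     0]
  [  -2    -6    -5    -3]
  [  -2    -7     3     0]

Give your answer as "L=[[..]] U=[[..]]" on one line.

  row1 -= 2·row0 → [0,-1,-1,-2]
  row2 -= -2·row0 → [0,0,-3,-1]
  row3 -= -2·row0 → [0,-1,5,2]
  row2 -= 0·row1 → [0,0,-3,-1]
  row3 -= 1·row1 → [0,0,6,4]
  row3 -= -2·row2 → [0,0,0,2]

L=[[1,0,0,0],[2,1,0,0],[-2,0,1,0],[-2,1,-2,1]] U=[[1,3,1,1],[0,-1,-1,-2],[0,0,-3,-1],[0,0,0,2]]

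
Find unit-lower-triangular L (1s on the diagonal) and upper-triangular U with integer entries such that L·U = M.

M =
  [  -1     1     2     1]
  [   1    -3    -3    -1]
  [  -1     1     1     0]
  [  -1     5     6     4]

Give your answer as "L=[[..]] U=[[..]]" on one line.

L=[[1,0,0,0],[-1,1,0,0],[1,0,1,0],[1,-2,-2,1]] U=[[-1,1,2,1],[0,-2,-1,0],[0,0,-1,-1],[0,0,0,1]]

  r1 -= -1·r0 → [0,-2,-1,0]
  r2 -= 1·r0 → [0,0,-1,-1]
  r3 -= 1·r0 → [0,4,4,3]
  r2 -= 0·r1 → [0,0,-1,-1]
  r3 -= -2·r1 → [0,0,2,3]
  r3 -= -2·r2 → [0,0,0,1]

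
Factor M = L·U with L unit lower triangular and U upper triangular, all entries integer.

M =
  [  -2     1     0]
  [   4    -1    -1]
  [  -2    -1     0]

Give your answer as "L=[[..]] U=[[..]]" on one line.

L=[[1,0,0],[-2,1,0],[1,-2,1]] U=[[-2,1,0],[0,1,-1],[0,0,-2]]

  row1 -= -2·row0 → [0,1,-1]
  row2 -= 1·row0 → [0,-2,0]
  row2 -= -2·row1 → [0,0,-2]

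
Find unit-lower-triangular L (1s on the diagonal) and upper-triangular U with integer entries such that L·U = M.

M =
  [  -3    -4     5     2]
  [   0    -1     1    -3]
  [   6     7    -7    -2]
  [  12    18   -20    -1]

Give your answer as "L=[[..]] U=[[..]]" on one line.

  row1 -= 0·row0 → [0,-1,1,-3]
  row2 -= -2·row0 → [0,-1,3,2]
  row3 -= -4·row0 → [0,2,0,7]
  row2 -= 1·row1 → [0,0,2,5]
  row3 -= -2·row1 → [0,0,2,1]
  row3 -= 1·row2 → [0,0,0,-4]

L=[[1,0,0,0],[0,1,0,0],[-2,1,1,0],[-4,-2,1,1]] U=[[-3,-4,5,2],[0,-1,1,-3],[0,0,2,5],[0,0,0,-4]]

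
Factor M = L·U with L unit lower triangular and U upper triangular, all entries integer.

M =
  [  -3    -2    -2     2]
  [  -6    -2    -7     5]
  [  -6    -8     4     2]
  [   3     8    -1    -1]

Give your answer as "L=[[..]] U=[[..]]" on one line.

L=[[1,0,0,0],[2,1,0,0],[2,-2,1,0],[-1,3,3,1]] U=[[-3,-2,-2,2],[0,2,-3,1],[0,0,2,0],[0,0,0,-2]]

  row1 -= 2·row0 → [0,2,-3,1]
  row2 -= 2·row0 → [0,-4,8,-2]
  row3 -= -1·row0 → [0,6,-3,1]
  row2 -= -2·row1 → [0,0,2,0]
  row3 -= 3·row1 → [0,0,6,-2]
  row3 -= 3·row2 → [0,0,0,-2]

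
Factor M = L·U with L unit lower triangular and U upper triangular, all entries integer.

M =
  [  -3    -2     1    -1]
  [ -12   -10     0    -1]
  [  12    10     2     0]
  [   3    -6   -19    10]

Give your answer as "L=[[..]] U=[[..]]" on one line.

  R1 -= 4·R0 → [0,-2,-4,3]
  R2 -= -4·R0 → [0,2,6,-4]
  R3 -= -1·R0 → [0,-8,-18,9]
  R2 -= -1·R1 → [0,0,2,-1]
  R3 -= 4·R1 → [0,0,-2,-3]
  R3 -= -1·R2 → [0,0,0,-4]

L=[[1,0,0,0],[4,1,0,0],[-4,-1,1,0],[-1,4,-1,1]] U=[[-3,-2,1,-1],[0,-2,-4,3],[0,0,2,-1],[0,0,0,-4]]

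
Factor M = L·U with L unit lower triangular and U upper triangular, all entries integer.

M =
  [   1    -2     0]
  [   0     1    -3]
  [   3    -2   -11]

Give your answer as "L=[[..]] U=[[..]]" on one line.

  row1 -= 0·row0 → [0,1,-3]
  row2 -= 3·row0 → [0,4,-11]
  row2 -= 4·row1 → [0,0,1]

L=[[1,0,0],[0,1,0],[3,4,1]] U=[[1,-2,0],[0,1,-3],[0,0,1]]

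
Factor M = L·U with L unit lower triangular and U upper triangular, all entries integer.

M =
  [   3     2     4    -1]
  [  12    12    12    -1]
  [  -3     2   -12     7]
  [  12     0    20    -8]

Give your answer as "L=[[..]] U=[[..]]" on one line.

  R1 -= 4·R0 → [0,4,-4,3]
  R2 -= -1·R0 → [0,4,-8,6]
  R3 -= 4·R0 → [0,-8,4,-4]
  R2 -= 1·R1 → [0,0,-4,3]
  R3 -= -2·R1 → [0,0,-4,2]
  R3 -= 1·R2 → [0,0,0,-1]

L=[[1,0,0,0],[4,1,0,0],[-1,1,1,0],[4,-2,1,1]] U=[[3,2,4,-1],[0,4,-4,3],[0,0,-4,3],[0,0,0,-1]]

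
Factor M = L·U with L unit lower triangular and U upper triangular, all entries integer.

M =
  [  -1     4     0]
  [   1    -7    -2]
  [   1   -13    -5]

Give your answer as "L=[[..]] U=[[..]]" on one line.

  row1 -= -1·row0 → [0,-3,-2]
  row2 -= -1·row0 → [0,-9,-5]
  row2 -= 3·row1 → [0,0,1]

L=[[1,0,0],[-1,1,0],[-1,3,1]] U=[[-1,4,0],[0,-3,-2],[0,0,1]]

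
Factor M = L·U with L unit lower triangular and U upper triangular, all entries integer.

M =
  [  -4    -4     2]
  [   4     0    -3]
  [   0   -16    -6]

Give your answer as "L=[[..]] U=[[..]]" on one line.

  row1 -= -1·row0 → [0,-4,-1]
  row2 -= 0·row0 → [0,-16,-6]
  row2 -= 4·row1 → [0,0,-2]

L=[[1,0,0],[-1,1,0],[0,4,1]] U=[[-4,-4,2],[0,-4,-1],[0,0,-2]]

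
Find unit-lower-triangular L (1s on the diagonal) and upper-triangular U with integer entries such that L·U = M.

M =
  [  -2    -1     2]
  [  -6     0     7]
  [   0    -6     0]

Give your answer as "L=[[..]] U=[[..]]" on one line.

  r1 -= 3·r0 → [0,3,1]
  r2 -= 0·r0 → [0,-6,0]
  r2 -= -2·r1 → [0,0,2]

L=[[1,0,0],[3,1,0],[0,-2,1]] U=[[-2,-1,2],[0,3,1],[0,0,2]]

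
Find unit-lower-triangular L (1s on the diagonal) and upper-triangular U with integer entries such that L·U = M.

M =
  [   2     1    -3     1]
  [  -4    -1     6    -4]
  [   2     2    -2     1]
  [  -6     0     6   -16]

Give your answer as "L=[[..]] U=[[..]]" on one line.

L=[[1,0,0,0],[-2,1,0,0],[1,1,1,0],[-3,3,-3,1]] U=[[2,1,-3,1],[0,1,0,-2],[0,0,1,2],[0,0,0,-1]]

  r1 -= -2·r0 → [0,1,0,-2]
  r2 -= 1·r0 → [0,1,1,0]
  r3 -= -3·r0 → [0,3,-3,-13]
  r2 -= 1·r1 → [0,0,1,2]
  r3 -= 3·r1 → [0,0,-3,-7]
  r3 -= -3·r2 → [0,0,0,-1]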